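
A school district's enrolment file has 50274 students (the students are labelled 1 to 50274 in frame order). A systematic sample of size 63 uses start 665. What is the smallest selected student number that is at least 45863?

k = 50274/63 = 798
Steps past start: ⌈(45863 − 665)/798⌉ = ⌈45198/798⌉ = 57
Selected student: 665 + 57×798 = 46151

46151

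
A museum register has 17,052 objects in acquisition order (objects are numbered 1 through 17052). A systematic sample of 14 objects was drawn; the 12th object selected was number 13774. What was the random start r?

k = 17052/14 = 1218
r = 13774 − (12−1)×1218 = 13774 − 13398 = 376

376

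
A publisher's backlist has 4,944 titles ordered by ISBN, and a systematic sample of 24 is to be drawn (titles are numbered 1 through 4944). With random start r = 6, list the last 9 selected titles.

3096, 3302, 3508, 3714, 3920, 4126, 4332, 4538, 4744

k = N/n = 4944/24 = 206
16th selection = 6 + 15×206 = 3096
17th: 3096 + 206 = 3302
18th: 3302 + 206 = 3508
19th: 3508 + 206 = 3714
20th: 3714 + 206 = 3920
21st: 3920 + 206 = 4126
22nd: 4126 + 206 = 4332
23rd: 4332 + 206 = 4538
24th: 4538 + 206 = 4744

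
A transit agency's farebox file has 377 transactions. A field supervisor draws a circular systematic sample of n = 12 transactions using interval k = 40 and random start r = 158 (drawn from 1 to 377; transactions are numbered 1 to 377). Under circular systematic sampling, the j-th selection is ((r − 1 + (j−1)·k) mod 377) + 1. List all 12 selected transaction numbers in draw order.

158, 198, 238, 278, 318, 358, 21, 61, 101, 141, 181, 221

Selection 1: 158
Selection 2: 158 + 40 = 198
Selection 3: 198 + 40 = 238
Selection 4: 238 + 40 = 278
Selection 5: 278 + 40 = 318
Selection 6: 318 + 40 = 358
Selection 7: 358 + 40 = 398 → 398 − 377 = 21
Selection 8: 21 + 40 = 61
Selection 9: 61 + 40 = 101
Selection 10: 101 + 40 = 141
Selection 11: 141 + 40 = 181
Selection 12: 181 + 40 = 221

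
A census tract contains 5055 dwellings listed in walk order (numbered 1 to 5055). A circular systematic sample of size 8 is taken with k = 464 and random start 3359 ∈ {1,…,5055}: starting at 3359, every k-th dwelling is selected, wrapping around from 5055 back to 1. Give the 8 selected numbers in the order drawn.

Selection 1: 3359
Selection 2: 3359 + 464 = 3823
Selection 3: 3823 + 464 = 4287
Selection 4: 4287 + 464 = 4751
Selection 5: 4751 + 464 = 5215 → 5215 − 5055 = 160
Selection 6: 160 + 464 = 624
Selection 7: 624 + 464 = 1088
Selection 8: 1088 + 464 = 1552

3359, 3823, 4287, 4751, 160, 624, 1088, 1552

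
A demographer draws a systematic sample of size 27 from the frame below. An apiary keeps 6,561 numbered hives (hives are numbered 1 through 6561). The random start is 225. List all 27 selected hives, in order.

225, 468, 711, 954, 1197, 1440, 1683, 1926, 2169, 2412, 2655, 2898, 3141, 3384, 3627, 3870, 4113, 4356, 4599, 4842, 5085, 5328, 5571, 5814, 6057, 6300, 6543

k = N/n = 6561/27 = 243
hive 1: 225
hive 2: 225 + 243 = 468
hive 3: 468 + 243 = 711
hive 4: 711 + 243 = 954
hive 5: 954 + 243 = 1197
hive 6: 1197 + 243 = 1440
hive 7: 1440 + 243 = 1683
hive 8: 1683 + 243 = 1926
hive 9: 1926 + 243 = 2169
hive 10: 2169 + 243 = 2412
hive 11: 2412 + 243 = 2655
hive 12: 2655 + 243 = 2898
hive 13: 2898 + 243 = 3141
hive 14: 3141 + 243 = 3384
hive 15: 3384 + 243 = 3627
hive 16: 3627 + 243 = 3870
hive 17: 3870 + 243 = 4113
hive 18: 4113 + 243 = 4356
hive 19: 4356 + 243 = 4599
hive 20: 4599 + 243 = 4842
hive 21: 4842 + 243 = 5085
hive 22: 5085 + 243 = 5328
hive 23: 5328 + 243 = 5571
hive 24: 5571 + 243 = 5814
hive 25: 5814 + 243 = 6057
hive 26: 6057 + 243 = 6300
hive 27: 6300 + 243 = 6543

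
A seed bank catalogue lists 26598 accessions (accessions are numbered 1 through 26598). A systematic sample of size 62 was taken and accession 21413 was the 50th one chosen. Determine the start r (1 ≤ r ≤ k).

392

k = 26598/62 = 429
r = 21413 − (50−1)×429 = 21413 − 21021 = 392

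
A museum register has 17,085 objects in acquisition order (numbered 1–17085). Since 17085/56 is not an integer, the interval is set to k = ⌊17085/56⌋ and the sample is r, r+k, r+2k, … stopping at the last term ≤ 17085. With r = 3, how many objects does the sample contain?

k = ⌊17085/56⌋ = 305
Achieved size = ⌊(17085 − 3)/305⌋ + 1 = ⌊17082/305⌋ + 1 = 56 + 1 = 57
(last selection: 3 + 56×305 = 17083 ≤ 17085; next would be 17388 > 17085)

57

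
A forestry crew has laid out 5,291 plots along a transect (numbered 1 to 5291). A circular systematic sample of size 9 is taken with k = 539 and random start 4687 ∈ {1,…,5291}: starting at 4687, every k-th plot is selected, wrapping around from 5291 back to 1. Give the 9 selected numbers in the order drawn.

4687, 5226, 474, 1013, 1552, 2091, 2630, 3169, 3708

Selection 1: 4687
Selection 2: 4687 + 539 = 5226
Selection 3: 5226 + 539 = 5765 → 5765 − 5291 = 474
Selection 4: 474 + 539 = 1013
Selection 5: 1013 + 539 = 1552
Selection 6: 1552 + 539 = 2091
Selection 7: 2091 + 539 = 2630
Selection 8: 2630 + 539 = 3169
Selection 9: 3169 + 539 = 3708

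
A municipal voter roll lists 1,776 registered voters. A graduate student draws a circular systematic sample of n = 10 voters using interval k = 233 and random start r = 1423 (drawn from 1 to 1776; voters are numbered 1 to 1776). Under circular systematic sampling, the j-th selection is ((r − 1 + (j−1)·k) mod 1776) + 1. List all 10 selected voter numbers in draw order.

Selection 1: 1423
Selection 2: 1423 + 233 = 1656
Selection 3: 1656 + 233 = 1889 → 1889 − 1776 = 113
Selection 4: 113 + 233 = 346
Selection 5: 346 + 233 = 579
Selection 6: 579 + 233 = 812
Selection 7: 812 + 233 = 1045
Selection 8: 1045 + 233 = 1278
Selection 9: 1278 + 233 = 1511
Selection 10: 1511 + 233 = 1744

1423, 1656, 113, 346, 579, 812, 1045, 1278, 1511, 1744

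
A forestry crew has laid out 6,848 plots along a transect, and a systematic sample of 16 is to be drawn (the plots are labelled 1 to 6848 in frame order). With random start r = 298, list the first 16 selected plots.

298, 726, 1154, 1582, 2010, 2438, 2866, 3294, 3722, 4150, 4578, 5006, 5434, 5862, 6290, 6718

k = N/n = 6848/16 = 428
plot 1: 298
plot 2: 298 + 428 = 726
plot 3: 726 + 428 = 1154
plot 4: 1154 + 428 = 1582
plot 5: 1582 + 428 = 2010
plot 6: 2010 + 428 = 2438
plot 7: 2438 + 428 = 2866
plot 8: 2866 + 428 = 3294
plot 9: 3294 + 428 = 3722
plot 10: 3722 + 428 = 4150
plot 11: 4150 + 428 = 4578
plot 12: 4578 + 428 = 5006
plot 13: 5006 + 428 = 5434
plot 14: 5434 + 428 = 5862
plot 15: 5862 + 428 = 6290
plot 16: 6290 + 428 = 6718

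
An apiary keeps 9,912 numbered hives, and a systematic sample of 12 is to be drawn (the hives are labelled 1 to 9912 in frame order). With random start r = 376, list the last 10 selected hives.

k = N/n = 9912/12 = 826
3rd selection = 376 + 2×826 = 2028
4th: 2028 + 826 = 2854
5th: 2854 + 826 = 3680
6th: 3680 + 826 = 4506
7th: 4506 + 826 = 5332
8th: 5332 + 826 = 6158
9th: 6158 + 826 = 6984
10th: 6984 + 826 = 7810
11th: 7810 + 826 = 8636
12th: 8636 + 826 = 9462

2028, 2854, 3680, 4506, 5332, 6158, 6984, 7810, 8636, 9462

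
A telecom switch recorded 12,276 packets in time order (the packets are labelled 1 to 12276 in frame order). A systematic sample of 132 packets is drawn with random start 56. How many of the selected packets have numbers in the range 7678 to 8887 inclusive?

k = 12276/132 = 93
First selection ≥ 7678: 56 + ⌈(7678−56)/93⌉·93 = 56 + 82×93 = 7682
Last selection ≤ 8887: 56 + ⌊(8887−56)/93⌋·93 = 56 + 94×93 = 8798
Count = 94 − 82 + 1 = 13

13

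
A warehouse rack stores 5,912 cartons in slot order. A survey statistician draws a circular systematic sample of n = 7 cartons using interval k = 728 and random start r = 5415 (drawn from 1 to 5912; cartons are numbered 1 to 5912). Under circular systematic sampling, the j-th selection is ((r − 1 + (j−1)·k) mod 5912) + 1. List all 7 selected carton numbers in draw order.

5415, 231, 959, 1687, 2415, 3143, 3871

Selection 1: 5415
Selection 2: 5415 + 728 = 6143 → 6143 − 5912 = 231
Selection 3: 231 + 728 = 959
Selection 4: 959 + 728 = 1687
Selection 5: 1687 + 728 = 2415
Selection 6: 2415 + 728 = 3143
Selection 7: 3143 + 728 = 3871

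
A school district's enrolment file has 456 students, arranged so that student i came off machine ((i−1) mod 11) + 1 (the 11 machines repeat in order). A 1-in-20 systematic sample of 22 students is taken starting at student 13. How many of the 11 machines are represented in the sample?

11

Consecutive selections differ by k = 20, so their machine numbers differ by 20 mod 11 = 9.
gcd(20, 11) = 1, so the sample visits 11/1 = 11 distinct residues mod 11.
Start 13 is machine 2; the machines hit are 1, 2, 3, 4, 5, 6, 7, 8, 9, 10, 11.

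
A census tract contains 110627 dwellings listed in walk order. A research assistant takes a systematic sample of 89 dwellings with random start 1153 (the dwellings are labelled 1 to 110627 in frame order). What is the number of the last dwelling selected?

k = 110627/89 = 1243
89th selection = r + (89−1)·k = 1153 + 88×1243 = 1153 + 109384 = 110537

110537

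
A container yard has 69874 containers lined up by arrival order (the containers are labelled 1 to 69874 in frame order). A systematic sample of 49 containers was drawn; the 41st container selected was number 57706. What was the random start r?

666

k = 69874/49 = 1426
r = 57706 − (41−1)×1426 = 57706 − 57040 = 666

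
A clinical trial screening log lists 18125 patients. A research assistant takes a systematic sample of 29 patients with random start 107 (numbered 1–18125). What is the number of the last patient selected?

17607

k = 18125/29 = 625
29th selection = r + (29−1)·k = 107 + 28×625 = 107 + 17500 = 17607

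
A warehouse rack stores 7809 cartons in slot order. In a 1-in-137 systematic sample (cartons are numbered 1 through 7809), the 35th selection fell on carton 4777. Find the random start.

k = 137
r = 4777 − (35−1)×137 = 4777 − 4658 = 119

119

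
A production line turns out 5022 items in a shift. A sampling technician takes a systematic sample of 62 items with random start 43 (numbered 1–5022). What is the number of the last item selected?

4984

k = 5022/62 = 81
62nd selection = r + (62−1)·k = 43 + 61×81 = 43 + 4941 = 4984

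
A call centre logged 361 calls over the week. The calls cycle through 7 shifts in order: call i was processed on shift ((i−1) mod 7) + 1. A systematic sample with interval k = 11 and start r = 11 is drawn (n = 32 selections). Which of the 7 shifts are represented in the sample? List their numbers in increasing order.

Consecutive selections differ by k = 11, so their shift numbers differ by 11 mod 7 = 4.
gcd(11, 7) = 1, so the sample visits 7/1 = 7 distinct residues mod 7.
Start 11 is shift 4; the shifts hit are 1, 2, 3, 4, 5, 6, 7.

1, 2, 3, 4, 5, 6, 7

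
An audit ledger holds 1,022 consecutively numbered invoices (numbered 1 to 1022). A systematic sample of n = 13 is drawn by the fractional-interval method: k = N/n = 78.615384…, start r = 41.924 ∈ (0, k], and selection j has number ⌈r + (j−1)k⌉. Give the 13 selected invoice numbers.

42, 121, 200, 278, 357, 436, 514, 593, 671, 750, 829, 907, 986

j=1: r + 0k = 41.924 → ⌈·⌉ = 42
j=2: r + 1k = 120.539384… → ⌈·⌉ = 121
j=3: r + 2k = 199.154769… → ⌈·⌉ = 200
j=4: r + 3k = 277.770153… → ⌈·⌉ = 278
j=5: r + 4k = 356.385538… → ⌈·⌉ = 357
j=6: r + 5k = 435.000923… → ⌈·⌉ = 436
j=7: r + 6k = 513.616307… → ⌈·⌉ = 514
j=8: r + 7k = 592.231692… → ⌈·⌉ = 593
j=9: r + 8k = 670.847076… → ⌈·⌉ = 671
j=10: r + 9k = 749.462461… → ⌈·⌉ = 750
j=11: r + 10k = 828.077846… → ⌈·⌉ = 829
j=12: r + 11k = 906.693230… → ⌈·⌉ = 907
j=13: r + 12k = 985.308615… → ⌈·⌉ = 986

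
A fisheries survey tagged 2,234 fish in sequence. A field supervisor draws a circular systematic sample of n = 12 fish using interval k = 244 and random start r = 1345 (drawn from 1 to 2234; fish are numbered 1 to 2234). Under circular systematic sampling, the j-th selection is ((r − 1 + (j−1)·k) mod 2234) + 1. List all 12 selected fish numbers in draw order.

1345, 1589, 1833, 2077, 87, 331, 575, 819, 1063, 1307, 1551, 1795

Selection 1: 1345
Selection 2: 1345 + 244 = 1589
Selection 3: 1589 + 244 = 1833
Selection 4: 1833 + 244 = 2077
Selection 5: 2077 + 244 = 2321 → 2321 − 2234 = 87
Selection 6: 87 + 244 = 331
Selection 7: 331 + 244 = 575
Selection 8: 575 + 244 = 819
Selection 9: 819 + 244 = 1063
Selection 10: 1063 + 244 = 1307
Selection 11: 1307 + 244 = 1551
Selection 12: 1551 + 244 = 1795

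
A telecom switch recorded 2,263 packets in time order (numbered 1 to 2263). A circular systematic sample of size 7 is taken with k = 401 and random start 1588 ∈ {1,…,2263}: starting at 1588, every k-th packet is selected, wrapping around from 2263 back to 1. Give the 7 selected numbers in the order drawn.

1588, 1989, 127, 528, 929, 1330, 1731

Selection 1: 1588
Selection 2: 1588 + 401 = 1989
Selection 3: 1989 + 401 = 2390 → 2390 − 2263 = 127
Selection 4: 127 + 401 = 528
Selection 5: 528 + 401 = 929
Selection 6: 929 + 401 = 1330
Selection 7: 1330 + 401 = 1731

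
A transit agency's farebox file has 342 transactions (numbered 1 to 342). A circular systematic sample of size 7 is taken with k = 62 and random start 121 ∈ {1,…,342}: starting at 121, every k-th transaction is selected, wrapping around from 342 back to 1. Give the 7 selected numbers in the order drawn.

121, 183, 245, 307, 27, 89, 151

Selection 1: 121
Selection 2: 121 + 62 = 183
Selection 3: 183 + 62 = 245
Selection 4: 245 + 62 = 307
Selection 5: 307 + 62 = 369 → 369 − 342 = 27
Selection 6: 27 + 62 = 89
Selection 7: 89 + 62 = 151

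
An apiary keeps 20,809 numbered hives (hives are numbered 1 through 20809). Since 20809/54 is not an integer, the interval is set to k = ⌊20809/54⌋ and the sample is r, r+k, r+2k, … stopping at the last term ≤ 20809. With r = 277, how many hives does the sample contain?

54

k = ⌊20809/54⌋ = 385
Achieved size = ⌊(20809 − 277)/385⌋ + 1 = ⌊20532/385⌋ + 1 = 53 + 1 = 54
(last selection: 277 + 53×385 = 20682 ≤ 20809; next would be 21067 > 20809)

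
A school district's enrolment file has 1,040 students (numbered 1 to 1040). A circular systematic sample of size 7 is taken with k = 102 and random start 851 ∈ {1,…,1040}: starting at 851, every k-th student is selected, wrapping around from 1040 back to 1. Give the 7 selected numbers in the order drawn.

851, 953, 15, 117, 219, 321, 423

Selection 1: 851
Selection 2: 851 + 102 = 953
Selection 3: 953 + 102 = 1055 → 1055 − 1040 = 15
Selection 4: 15 + 102 = 117
Selection 5: 117 + 102 = 219
Selection 6: 219 + 102 = 321
Selection 7: 321 + 102 = 423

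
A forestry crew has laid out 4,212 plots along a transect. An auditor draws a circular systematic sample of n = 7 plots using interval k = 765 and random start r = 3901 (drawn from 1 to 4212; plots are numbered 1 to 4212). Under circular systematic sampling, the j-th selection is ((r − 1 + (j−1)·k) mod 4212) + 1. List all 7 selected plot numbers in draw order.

Selection 1: 3901
Selection 2: 3901 + 765 = 4666 → 4666 − 4212 = 454
Selection 3: 454 + 765 = 1219
Selection 4: 1219 + 765 = 1984
Selection 5: 1984 + 765 = 2749
Selection 6: 2749 + 765 = 3514
Selection 7: 3514 + 765 = 4279 → 4279 − 4212 = 67

3901, 454, 1219, 1984, 2749, 3514, 67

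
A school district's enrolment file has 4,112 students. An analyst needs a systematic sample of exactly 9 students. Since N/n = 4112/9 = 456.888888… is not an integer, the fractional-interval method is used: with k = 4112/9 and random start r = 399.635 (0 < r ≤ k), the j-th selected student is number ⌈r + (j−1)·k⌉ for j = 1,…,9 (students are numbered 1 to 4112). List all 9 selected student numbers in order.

400, 857, 1314, 1771, 2228, 2685, 3141, 3598, 4055

j=1: r + 0k = 399.635 → ⌈·⌉ = 400
j=2: r + 1k = 856.523888… → ⌈·⌉ = 857
j=3: r + 2k = 1313.412777… → ⌈·⌉ = 1314
j=4: r + 3k = 1770.301666… → ⌈·⌉ = 1771
j=5: r + 4k = 2227.190555… → ⌈·⌉ = 2228
j=6: r + 5k = 2684.079444… → ⌈·⌉ = 2685
j=7: r + 6k = 3140.968333… → ⌈·⌉ = 3141
j=8: r + 7k = 3597.857222… → ⌈·⌉ = 3598
j=9: r + 8k = 4054.746111… → ⌈·⌉ = 4055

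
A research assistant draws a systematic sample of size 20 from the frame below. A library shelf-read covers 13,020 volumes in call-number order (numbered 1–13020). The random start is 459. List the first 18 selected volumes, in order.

k = N/n = 13020/20 = 651
volume 1: 459
volume 2: 459 + 651 = 1110
volume 3: 1110 + 651 = 1761
volume 4: 1761 + 651 = 2412
volume 5: 2412 + 651 = 3063
volume 6: 3063 + 651 = 3714
volume 7: 3714 + 651 = 4365
volume 8: 4365 + 651 = 5016
volume 9: 5016 + 651 = 5667
volume 10: 5667 + 651 = 6318
volume 11: 6318 + 651 = 6969
volume 12: 6969 + 651 = 7620
volume 13: 7620 + 651 = 8271
volume 14: 8271 + 651 = 8922
volume 15: 8922 + 651 = 9573
volume 16: 9573 + 651 = 10224
volume 17: 10224 + 651 = 10875
volume 18: 10875 + 651 = 11526

459, 1110, 1761, 2412, 3063, 3714, 4365, 5016, 5667, 6318, 6969, 7620, 8271, 8922, 9573, 10224, 10875, 11526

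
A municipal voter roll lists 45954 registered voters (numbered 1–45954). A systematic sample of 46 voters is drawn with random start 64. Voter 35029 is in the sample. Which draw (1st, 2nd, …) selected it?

k = 45954/46 = 999
position = (35029 − 64)/999 + 1 = 34965/999 + 1 = 35 + 1 = 36

36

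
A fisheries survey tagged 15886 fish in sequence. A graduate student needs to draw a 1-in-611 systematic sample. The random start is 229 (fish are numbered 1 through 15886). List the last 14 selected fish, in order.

7561, 8172, 8783, 9394, 10005, 10616, 11227, 11838, 12449, 13060, 13671, 14282, 14893, 15504

13th selection = 229 + 12×611 = 7561
14th: 7561 + 611 = 8172
15th: 8172 + 611 = 8783
16th: 8783 + 611 = 9394
17th: 9394 + 611 = 10005
18th: 10005 + 611 = 10616
19th: 10616 + 611 = 11227
20th: 11227 + 611 = 11838
21st: 11838 + 611 = 12449
22nd: 12449 + 611 = 13060
23rd: 13060 + 611 = 13671
24th: 13671 + 611 = 14282
25th: 14282 + 611 = 14893
26th: 14893 + 611 = 15504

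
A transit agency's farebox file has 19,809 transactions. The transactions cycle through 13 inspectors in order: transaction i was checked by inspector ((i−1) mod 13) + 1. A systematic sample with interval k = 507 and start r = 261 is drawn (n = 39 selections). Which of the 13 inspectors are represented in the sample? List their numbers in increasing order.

1

Consecutive selections differ by k = 507, so their inspector numbers differ by 507 mod 13 = 0.
gcd(507, 13) = 13, so the sample visits 13/13 = 1 distinct residues mod 13.
Start 261 is inspector 1; the inspectors hit are 1.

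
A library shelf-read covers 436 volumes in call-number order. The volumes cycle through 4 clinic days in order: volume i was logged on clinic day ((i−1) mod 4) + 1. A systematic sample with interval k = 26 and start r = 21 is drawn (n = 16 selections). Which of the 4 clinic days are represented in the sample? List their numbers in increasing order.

Consecutive selections differ by k = 26, so their clinic day numbers differ by 26 mod 4 = 2.
gcd(26, 4) = 2, so the sample visits 4/2 = 2 distinct residues mod 4.
Start 21 is clinic day 1; the clinic days hit are 1, 3.

1, 3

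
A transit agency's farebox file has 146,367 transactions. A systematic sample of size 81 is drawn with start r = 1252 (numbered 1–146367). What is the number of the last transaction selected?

k = 146367/81 = 1807
81st selection = r + (81−1)·k = 1252 + 80×1807 = 1252 + 144560 = 145812

145812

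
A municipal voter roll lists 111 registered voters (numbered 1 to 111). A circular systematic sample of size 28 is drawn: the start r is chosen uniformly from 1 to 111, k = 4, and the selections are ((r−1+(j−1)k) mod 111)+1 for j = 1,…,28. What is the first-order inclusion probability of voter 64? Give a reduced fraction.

For each position j, as r ranges over 1…111 the j-th selection hits every voter exactly once, so voter 64 is selected for exactly 28 of the 111 starts.
Inclusion probability = 28/111.

28/111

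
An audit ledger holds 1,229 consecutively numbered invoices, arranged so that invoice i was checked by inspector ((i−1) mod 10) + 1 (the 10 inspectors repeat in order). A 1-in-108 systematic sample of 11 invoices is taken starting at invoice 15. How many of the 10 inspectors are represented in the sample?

Consecutive selections differ by k = 108, so their inspector numbers differ by 108 mod 10 = 8.
gcd(108, 10) = 2, so the sample visits 10/2 = 5 distinct residues mod 10.
Start 15 is inspector 5; the inspectors hit are 1, 3, 5, 7, 9.

5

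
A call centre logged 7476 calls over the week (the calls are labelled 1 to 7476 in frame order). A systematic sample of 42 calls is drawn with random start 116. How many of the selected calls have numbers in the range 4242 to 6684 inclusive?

13

k = 7476/42 = 178
First selection ≥ 4242: 116 + ⌈(4242−116)/178⌉·178 = 116 + 24×178 = 4388
Last selection ≤ 6684: 116 + ⌊(6684−116)/178⌋·178 = 116 + 36×178 = 6524
Count = 36 − 24 + 1 = 13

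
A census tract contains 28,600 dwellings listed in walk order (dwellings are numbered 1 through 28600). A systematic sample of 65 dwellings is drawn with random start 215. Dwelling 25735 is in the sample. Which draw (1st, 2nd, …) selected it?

k = 28600/65 = 440
position = (25735 − 215)/440 + 1 = 25520/440 + 1 = 58 + 1 = 59

59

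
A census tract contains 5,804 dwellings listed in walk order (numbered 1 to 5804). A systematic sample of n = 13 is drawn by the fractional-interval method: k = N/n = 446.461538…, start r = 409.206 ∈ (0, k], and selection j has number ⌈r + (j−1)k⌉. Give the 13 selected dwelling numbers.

410, 856, 1303, 1749, 2196, 2642, 3088, 3535, 3981, 4428, 4874, 5321, 5767

j=1: r + 0k = 409.206 → ⌈·⌉ = 410
j=2: r + 1k = 855.667538… → ⌈·⌉ = 856
j=3: r + 2k = 1302.129076… → ⌈·⌉ = 1303
j=4: r + 3k = 1748.590615… → ⌈·⌉ = 1749
j=5: r + 4k = 2195.052153… → ⌈·⌉ = 2196
j=6: r + 5k = 2641.513692… → ⌈·⌉ = 2642
j=7: r + 6k = 3087.975230… → ⌈·⌉ = 3088
j=8: r + 7k = 3534.436769… → ⌈·⌉ = 3535
j=9: r + 8k = 3980.898307… → ⌈·⌉ = 3981
j=10: r + 9k = 4427.359846… → ⌈·⌉ = 4428
j=11: r + 10k = 4873.821384… → ⌈·⌉ = 4874
j=12: r + 11k = 5320.282923… → ⌈·⌉ = 5321
j=13: r + 12k = 5766.744461… → ⌈·⌉ = 5767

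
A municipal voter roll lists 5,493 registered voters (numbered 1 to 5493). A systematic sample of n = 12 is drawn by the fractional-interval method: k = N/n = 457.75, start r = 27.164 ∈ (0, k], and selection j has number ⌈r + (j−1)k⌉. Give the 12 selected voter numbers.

j=1: r + 0k = 27.164 → ⌈·⌉ = 28
j=2: r + 1k = 484.914 → ⌈·⌉ = 485
j=3: r + 2k = 942.664 → ⌈·⌉ = 943
j=4: r + 3k = 1400.414 → ⌈·⌉ = 1401
j=5: r + 4k = 1858.164 → ⌈·⌉ = 1859
j=6: r + 5k = 2315.914 → ⌈·⌉ = 2316
j=7: r + 6k = 2773.664 → ⌈·⌉ = 2774
j=8: r + 7k = 3231.414 → ⌈·⌉ = 3232
j=9: r + 8k = 3689.164 → ⌈·⌉ = 3690
j=10: r + 9k = 4146.914 → ⌈·⌉ = 4147
j=11: r + 10k = 4604.664 → ⌈·⌉ = 4605
j=12: r + 11k = 5062.414 → ⌈·⌉ = 5063

28, 485, 943, 1401, 1859, 2316, 2774, 3232, 3690, 4147, 4605, 5063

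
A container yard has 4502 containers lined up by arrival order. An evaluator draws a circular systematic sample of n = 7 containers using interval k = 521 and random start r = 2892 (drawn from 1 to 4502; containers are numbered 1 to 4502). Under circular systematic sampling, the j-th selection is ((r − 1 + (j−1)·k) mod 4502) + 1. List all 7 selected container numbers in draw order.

Selection 1: 2892
Selection 2: 2892 + 521 = 3413
Selection 3: 3413 + 521 = 3934
Selection 4: 3934 + 521 = 4455
Selection 5: 4455 + 521 = 4976 → 4976 − 4502 = 474
Selection 6: 474 + 521 = 995
Selection 7: 995 + 521 = 1516

2892, 3413, 3934, 4455, 474, 995, 1516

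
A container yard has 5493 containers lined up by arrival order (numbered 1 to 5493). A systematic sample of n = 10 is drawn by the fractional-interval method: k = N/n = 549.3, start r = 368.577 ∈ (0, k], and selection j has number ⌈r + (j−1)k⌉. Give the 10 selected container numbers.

j=1: r + 0k = 368.577 → ⌈·⌉ = 369
j=2: r + 1k = 917.877 → ⌈·⌉ = 918
j=3: r + 2k = 1467.177 → ⌈·⌉ = 1468
j=4: r + 3k = 2016.477 → ⌈·⌉ = 2017
j=5: r + 4k = 2565.777 → ⌈·⌉ = 2566
j=6: r + 5k = 3115.077 → ⌈·⌉ = 3116
j=7: r + 6k = 3664.377 → ⌈·⌉ = 3665
j=8: r + 7k = 4213.677 → ⌈·⌉ = 4214
j=9: r + 8k = 4762.977 → ⌈·⌉ = 4763
j=10: r + 9k = 5312.277 → ⌈·⌉ = 5313

369, 918, 1468, 2017, 2566, 3116, 3665, 4214, 4763, 5313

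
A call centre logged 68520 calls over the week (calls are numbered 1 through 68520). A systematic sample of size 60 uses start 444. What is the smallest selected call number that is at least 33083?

33562

k = 68520/60 = 1142
Steps past start: ⌈(33083 − 444)/1142⌉ = ⌈32639/1142⌉ = 29
Selected call: 444 + 29×1142 = 33562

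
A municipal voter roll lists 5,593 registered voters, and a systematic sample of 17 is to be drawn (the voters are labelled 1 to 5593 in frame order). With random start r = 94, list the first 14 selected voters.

k = N/n = 5593/17 = 329
voter 1: 94
voter 2: 94 + 329 = 423
voter 3: 423 + 329 = 752
voter 4: 752 + 329 = 1081
voter 5: 1081 + 329 = 1410
voter 6: 1410 + 329 = 1739
voter 7: 1739 + 329 = 2068
voter 8: 2068 + 329 = 2397
voter 9: 2397 + 329 = 2726
voter 10: 2726 + 329 = 3055
voter 11: 3055 + 329 = 3384
voter 12: 3384 + 329 = 3713
voter 13: 3713 + 329 = 4042
voter 14: 4042 + 329 = 4371

94, 423, 752, 1081, 1410, 1739, 2068, 2397, 2726, 3055, 3384, 3713, 4042, 4371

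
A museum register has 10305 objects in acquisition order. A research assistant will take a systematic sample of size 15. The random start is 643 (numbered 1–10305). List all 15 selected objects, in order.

k = N/n = 10305/15 = 687
object 1: 643
object 2: 643 + 687 = 1330
object 3: 1330 + 687 = 2017
object 4: 2017 + 687 = 2704
object 5: 2704 + 687 = 3391
object 6: 3391 + 687 = 4078
object 7: 4078 + 687 = 4765
object 8: 4765 + 687 = 5452
object 9: 5452 + 687 = 6139
object 10: 6139 + 687 = 6826
object 11: 6826 + 687 = 7513
object 12: 7513 + 687 = 8200
object 13: 8200 + 687 = 8887
object 14: 8887 + 687 = 9574
object 15: 9574 + 687 = 10261

643, 1330, 2017, 2704, 3391, 4078, 4765, 5452, 6139, 6826, 7513, 8200, 8887, 9574, 10261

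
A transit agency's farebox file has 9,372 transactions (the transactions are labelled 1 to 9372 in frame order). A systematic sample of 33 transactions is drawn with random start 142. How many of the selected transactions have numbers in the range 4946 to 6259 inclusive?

5

k = 9372/33 = 284
First selection ≥ 4946: 142 + ⌈(4946−142)/284⌉·284 = 142 + 17×284 = 4970
Last selection ≤ 6259: 142 + ⌊(6259−142)/284⌋·284 = 142 + 21×284 = 6106
Count = 21 − 17 + 1 = 5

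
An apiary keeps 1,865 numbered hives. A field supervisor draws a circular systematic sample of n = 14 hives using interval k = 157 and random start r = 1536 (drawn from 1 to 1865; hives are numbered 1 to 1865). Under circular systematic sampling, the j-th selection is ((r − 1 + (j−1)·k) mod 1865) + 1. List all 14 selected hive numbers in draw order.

1536, 1693, 1850, 142, 299, 456, 613, 770, 927, 1084, 1241, 1398, 1555, 1712

Selection 1: 1536
Selection 2: 1536 + 157 = 1693
Selection 3: 1693 + 157 = 1850
Selection 4: 1850 + 157 = 2007 → 2007 − 1865 = 142
Selection 5: 142 + 157 = 299
Selection 6: 299 + 157 = 456
Selection 7: 456 + 157 = 613
Selection 8: 613 + 157 = 770
Selection 9: 770 + 157 = 927
Selection 10: 927 + 157 = 1084
Selection 11: 1084 + 157 = 1241
Selection 12: 1241 + 157 = 1398
Selection 13: 1398 + 157 = 1555
Selection 14: 1555 + 157 = 1712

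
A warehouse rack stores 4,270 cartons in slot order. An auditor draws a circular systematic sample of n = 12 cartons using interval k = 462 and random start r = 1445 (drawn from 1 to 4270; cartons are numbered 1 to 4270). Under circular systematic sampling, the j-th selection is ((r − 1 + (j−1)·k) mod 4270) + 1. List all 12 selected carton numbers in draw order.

1445, 1907, 2369, 2831, 3293, 3755, 4217, 409, 871, 1333, 1795, 2257

Selection 1: 1445
Selection 2: 1445 + 462 = 1907
Selection 3: 1907 + 462 = 2369
Selection 4: 2369 + 462 = 2831
Selection 5: 2831 + 462 = 3293
Selection 6: 3293 + 462 = 3755
Selection 7: 3755 + 462 = 4217
Selection 8: 4217 + 462 = 4679 → 4679 − 4270 = 409
Selection 9: 409 + 462 = 871
Selection 10: 871 + 462 = 1333
Selection 11: 1333 + 462 = 1795
Selection 12: 1795 + 462 = 2257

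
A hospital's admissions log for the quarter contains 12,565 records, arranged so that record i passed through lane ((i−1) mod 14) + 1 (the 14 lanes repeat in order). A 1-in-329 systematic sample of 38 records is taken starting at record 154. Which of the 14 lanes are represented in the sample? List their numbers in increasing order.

Consecutive selections differ by k = 329, so their lane numbers differ by 329 mod 14 = 7.
gcd(329, 14) = 7, so the sample visits 14/7 = 2 distinct residues mod 14.
Start 154 is lane 14; the lanes hit are 7, 14.

7, 14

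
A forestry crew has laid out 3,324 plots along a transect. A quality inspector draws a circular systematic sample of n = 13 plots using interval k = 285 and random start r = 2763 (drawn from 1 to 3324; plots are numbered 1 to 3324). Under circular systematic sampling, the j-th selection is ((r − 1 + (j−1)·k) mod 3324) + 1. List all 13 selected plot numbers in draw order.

Selection 1: 2763
Selection 2: 2763 + 285 = 3048
Selection 3: 3048 + 285 = 3333 → 3333 − 3324 = 9
Selection 4: 9 + 285 = 294
Selection 5: 294 + 285 = 579
Selection 6: 579 + 285 = 864
Selection 7: 864 + 285 = 1149
Selection 8: 1149 + 285 = 1434
Selection 9: 1434 + 285 = 1719
Selection 10: 1719 + 285 = 2004
Selection 11: 2004 + 285 = 2289
Selection 12: 2289 + 285 = 2574
Selection 13: 2574 + 285 = 2859

2763, 3048, 9, 294, 579, 864, 1149, 1434, 1719, 2004, 2289, 2574, 2859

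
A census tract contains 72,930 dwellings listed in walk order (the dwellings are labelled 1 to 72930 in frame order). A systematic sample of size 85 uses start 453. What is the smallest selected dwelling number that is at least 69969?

70809

k = 72930/85 = 858
Steps past start: ⌈(69969 − 453)/858⌉ = ⌈69516/858⌉ = 82
Selected dwelling: 453 + 82×858 = 70809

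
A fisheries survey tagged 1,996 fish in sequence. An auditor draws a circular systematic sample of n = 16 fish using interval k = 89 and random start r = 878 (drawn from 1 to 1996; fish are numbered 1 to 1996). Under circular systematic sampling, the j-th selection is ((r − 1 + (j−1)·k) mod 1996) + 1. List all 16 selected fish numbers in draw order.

878, 967, 1056, 1145, 1234, 1323, 1412, 1501, 1590, 1679, 1768, 1857, 1946, 39, 128, 217

Selection 1: 878
Selection 2: 878 + 89 = 967
Selection 3: 967 + 89 = 1056
Selection 4: 1056 + 89 = 1145
Selection 5: 1145 + 89 = 1234
Selection 6: 1234 + 89 = 1323
Selection 7: 1323 + 89 = 1412
Selection 8: 1412 + 89 = 1501
Selection 9: 1501 + 89 = 1590
Selection 10: 1590 + 89 = 1679
Selection 11: 1679 + 89 = 1768
Selection 12: 1768 + 89 = 1857
Selection 13: 1857 + 89 = 1946
Selection 14: 1946 + 89 = 2035 → 2035 − 1996 = 39
Selection 15: 39 + 89 = 128
Selection 16: 128 + 89 = 217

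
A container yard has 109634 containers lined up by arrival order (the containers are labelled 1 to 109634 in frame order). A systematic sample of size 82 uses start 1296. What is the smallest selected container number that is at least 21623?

k = 109634/82 = 1337
Steps past start: ⌈(21623 − 1296)/1337⌉ = ⌈20327/1337⌉ = 16
Selected container: 1296 + 16×1337 = 22688

22688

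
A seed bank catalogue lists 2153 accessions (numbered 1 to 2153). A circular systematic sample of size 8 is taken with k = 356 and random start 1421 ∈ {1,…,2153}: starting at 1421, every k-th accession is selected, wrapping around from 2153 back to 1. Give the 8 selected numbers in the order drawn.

1421, 1777, 2133, 336, 692, 1048, 1404, 1760

Selection 1: 1421
Selection 2: 1421 + 356 = 1777
Selection 3: 1777 + 356 = 2133
Selection 4: 2133 + 356 = 2489 → 2489 − 2153 = 336
Selection 5: 336 + 356 = 692
Selection 6: 692 + 356 = 1048
Selection 7: 1048 + 356 = 1404
Selection 8: 1404 + 356 = 1760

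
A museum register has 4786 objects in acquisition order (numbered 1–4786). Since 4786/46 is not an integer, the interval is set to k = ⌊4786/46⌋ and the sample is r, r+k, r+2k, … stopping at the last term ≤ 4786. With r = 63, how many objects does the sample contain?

46

k = ⌊4786/46⌋ = 104
Achieved size = ⌊(4786 − 63)/104⌋ + 1 = ⌊4723/104⌋ + 1 = 45 + 1 = 46
(last selection: 63 + 45×104 = 4743 ≤ 4786; next would be 4847 > 4786)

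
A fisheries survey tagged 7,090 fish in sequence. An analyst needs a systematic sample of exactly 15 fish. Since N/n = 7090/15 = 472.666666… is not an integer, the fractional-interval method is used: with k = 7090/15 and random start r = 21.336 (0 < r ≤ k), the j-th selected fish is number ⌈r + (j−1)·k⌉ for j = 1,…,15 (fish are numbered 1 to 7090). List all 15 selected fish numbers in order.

22, 495, 967, 1440, 1913, 2385, 2858, 3331, 3803, 4276, 4749, 5221, 5694, 6167, 6639

j=1: r + 0k = 21.336 → ⌈·⌉ = 22
j=2: r + 1k = 494.002666… → ⌈·⌉ = 495
j=3: r + 2k = 966.669333… → ⌈·⌉ = 967
j=4: r + 3k = 1439.336 → ⌈·⌉ = 1440
j=5: r + 4k = 1912.002666… → ⌈·⌉ = 1913
j=6: r + 5k = 2384.669333… → ⌈·⌉ = 2385
j=7: r + 6k = 2857.336 → ⌈·⌉ = 2858
j=8: r + 7k = 3330.002666… → ⌈·⌉ = 3331
j=9: r + 8k = 3802.669333… → ⌈·⌉ = 3803
j=10: r + 9k = 4275.336 → ⌈·⌉ = 4276
j=11: r + 10k = 4748.002666… → ⌈·⌉ = 4749
j=12: r + 11k = 5220.669333… → ⌈·⌉ = 5221
j=13: r + 12k = 5693.336 → ⌈·⌉ = 5694
j=14: r + 13k = 6166.002666… → ⌈·⌉ = 6167
j=15: r + 14k = 6638.669333… → ⌈·⌉ = 6639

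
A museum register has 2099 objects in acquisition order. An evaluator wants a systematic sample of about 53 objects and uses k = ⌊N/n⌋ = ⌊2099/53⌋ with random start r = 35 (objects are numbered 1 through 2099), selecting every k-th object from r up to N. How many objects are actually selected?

53

k = ⌊2099/53⌋ = 39
Achieved size = ⌊(2099 − 35)/39⌋ + 1 = ⌊2064/39⌋ + 1 = 52 + 1 = 53
(last selection: 35 + 52×39 = 2063 ≤ 2099; next would be 2102 > 2099)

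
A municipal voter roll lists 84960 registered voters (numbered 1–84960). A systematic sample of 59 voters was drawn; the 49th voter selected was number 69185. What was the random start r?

k = 84960/59 = 1440
r = 69185 − (49−1)×1440 = 69185 − 69120 = 65

65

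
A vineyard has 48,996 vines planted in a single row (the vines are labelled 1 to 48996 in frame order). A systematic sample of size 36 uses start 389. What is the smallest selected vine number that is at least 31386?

k = 48996/36 = 1361
Steps past start: ⌈(31386 − 389)/1361⌉ = ⌈30997/1361⌉ = 23
Selected vine: 389 + 23×1361 = 31692

31692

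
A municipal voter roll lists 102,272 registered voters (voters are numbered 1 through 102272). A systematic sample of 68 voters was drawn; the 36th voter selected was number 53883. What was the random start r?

1243

k = 102272/68 = 1504
r = 53883 − (36−1)×1504 = 53883 − 52640 = 1243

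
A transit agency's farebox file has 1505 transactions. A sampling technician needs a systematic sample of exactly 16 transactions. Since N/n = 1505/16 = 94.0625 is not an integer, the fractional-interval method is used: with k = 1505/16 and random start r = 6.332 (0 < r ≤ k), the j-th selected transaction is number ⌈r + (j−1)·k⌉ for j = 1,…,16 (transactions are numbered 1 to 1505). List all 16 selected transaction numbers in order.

j=1: r + 0k = 6.332 → ⌈·⌉ = 7
j=2: r + 1k = 100.3945 → ⌈·⌉ = 101
j=3: r + 2k = 194.457 → ⌈·⌉ = 195
j=4: r + 3k = 288.5195 → ⌈·⌉ = 289
j=5: r + 4k = 382.582 → ⌈·⌉ = 383
j=6: r + 5k = 476.6445 → ⌈·⌉ = 477
j=7: r + 6k = 570.707 → ⌈·⌉ = 571
j=8: r + 7k = 664.7695 → ⌈·⌉ = 665
j=9: r + 8k = 758.832 → ⌈·⌉ = 759
j=10: r + 9k = 852.8945 → ⌈·⌉ = 853
j=11: r + 10k = 946.957 → ⌈·⌉ = 947
j=12: r + 11k = 1041.0195 → ⌈·⌉ = 1042
j=13: r + 12k = 1135.082 → ⌈·⌉ = 1136
j=14: r + 13k = 1229.1445 → ⌈·⌉ = 1230
j=15: r + 14k = 1323.207 → ⌈·⌉ = 1324
j=16: r + 15k = 1417.2695 → ⌈·⌉ = 1418

7, 101, 195, 289, 383, 477, 571, 665, 759, 853, 947, 1042, 1136, 1230, 1324, 1418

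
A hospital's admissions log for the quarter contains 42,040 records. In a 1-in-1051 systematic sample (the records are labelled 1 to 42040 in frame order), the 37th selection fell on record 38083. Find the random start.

247

k = 1051
r = 38083 − (37−1)×1051 = 38083 − 37836 = 247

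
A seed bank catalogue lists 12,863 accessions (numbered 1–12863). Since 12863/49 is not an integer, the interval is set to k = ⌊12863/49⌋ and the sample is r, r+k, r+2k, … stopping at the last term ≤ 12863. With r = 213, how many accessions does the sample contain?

k = ⌊12863/49⌋ = 262
Achieved size = ⌊(12863 − 213)/262⌋ + 1 = ⌊12650/262⌋ + 1 = 48 + 1 = 49
(last selection: 213 + 48×262 = 12789 ≤ 12863; next would be 13051 > 12863)

49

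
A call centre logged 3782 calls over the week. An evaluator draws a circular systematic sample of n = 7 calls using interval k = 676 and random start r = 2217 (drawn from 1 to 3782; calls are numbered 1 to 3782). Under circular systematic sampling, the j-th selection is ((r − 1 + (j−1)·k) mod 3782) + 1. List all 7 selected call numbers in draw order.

2217, 2893, 3569, 463, 1139, 1815, 2491

Selection 1: 2217
Selection 2: 2217 + 676 = 2893
Selection 3: 2893 + 676 = 3569
Selection 4: 3569 + 676 = 4245 → 4245 − 3782 = 463
Selection 5: 463 + 676 = 1139
Selection 6: 1139 + 676 = 1815
Selection 7: 1815 + 676 = 2491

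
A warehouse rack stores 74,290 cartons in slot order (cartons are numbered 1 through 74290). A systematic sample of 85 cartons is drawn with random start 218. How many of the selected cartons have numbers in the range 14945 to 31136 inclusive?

k = 74290/85 = 874
First selection ≥ 14945: 218 + ⌈(14945−218)/874⌉·874 = 218 + 17×874 = 15076
Last selection ≤ 31136: 218 + ⌊(31136−218)/874⌋·874 = 218 + 35×874 = 30808
Count = 35 − 17 + 1 = 19

19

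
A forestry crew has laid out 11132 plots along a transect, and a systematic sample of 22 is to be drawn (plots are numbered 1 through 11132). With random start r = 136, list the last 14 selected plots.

4184, 4690, 5196, 5702, 6208, 6714, 7220, 7726, 8232, 8738, 9244, 9750, 10256, 10762

k = N/n = 11132/22 = 506
9th selection = 136 + 8×506 = 4184
10th: 4184 + 506 = 4690
11th: 4690 + 506 = 5196
12th: 5196 + 506 = 5702
13th: 5702 + 506 = 6208
14th: 6208 + 506 = 6714
15th: 6714 + 506 = 7220
16th: 7220 + 506 = 7726
17th: 7726 + 506 = 8232
18th: 8232 + 506 = 8738
19th: 8738 + 506 = 9244
20th: 9244 + 506 = 9750
21st: 9750 + 506 = 10256
22nd: 10256 + 506 = 10762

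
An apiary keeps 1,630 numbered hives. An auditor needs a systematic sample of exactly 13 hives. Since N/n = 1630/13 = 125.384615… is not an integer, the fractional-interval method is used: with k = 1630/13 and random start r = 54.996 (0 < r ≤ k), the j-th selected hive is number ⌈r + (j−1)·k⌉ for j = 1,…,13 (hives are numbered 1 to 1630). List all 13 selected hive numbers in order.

55, 181, 306, 432, 557, 682, 808, 933, 1059, 1184, 1309, 1435, 1560

j=1: r + 0k = 54.996 → ⌈·⌉ = 55
j=2: r + 1k = 180.380615… → ⌈·⌉ = 181
j=3: r + 2k = 305.765230… → ⌈·⌉ = 306
j=4: r + 3k = 431.149846… → ⌈·⌉ = 432
j=5: r + 4k = 556.534461… → ⌈·⌉ = 557
j=6: r + 5k = 681.919076… → ⌈·⌉ = 682
j=7: r + 6k = 807.303692… → ⌈·⌉ = 808
j=8: r + 7k = 932.688307… → ⌈·⌉ = 933
j=9: r + 8k = 1058.072923… → ⌈·⌉ = 1059
j=10: r + 9k = 1183.457538… → ⌈·⌉ = 1184
j=11: r + 10k = 1308.842153… → ⌈·⌉ = 1309
j=12: r + 11k = 1434.226769… → ⌈·⌉ = 1435
j=13: r + 12k = 1559.611384… → ⌈·⌉ = 1560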